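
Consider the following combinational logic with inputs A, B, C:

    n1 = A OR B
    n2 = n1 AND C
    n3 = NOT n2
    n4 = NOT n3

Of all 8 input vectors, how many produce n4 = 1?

3

n4 = NOT n3 must be 1, so n3 = 0.
n3 = NOT n2 must be 0, so n2 = 1.
Satisfying assignments:
  A=0, B=1, C=1
  A=1, B=0, C=1
  A=1, B=1, C=1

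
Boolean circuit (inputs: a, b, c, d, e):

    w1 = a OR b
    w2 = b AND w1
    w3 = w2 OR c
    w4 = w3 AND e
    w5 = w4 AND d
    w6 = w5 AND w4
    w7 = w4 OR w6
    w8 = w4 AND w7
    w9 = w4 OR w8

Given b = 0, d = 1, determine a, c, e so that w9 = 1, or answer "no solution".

a=0 c=1 e=1

Check with b = 0, d = 1 and a=0, c=1, e=1:
w1 = a OR b = 0 OR 0 = 0
w2 = b AND w1 = 0 AND 0 = 0
w3 = w2 OR c = 0 OR 1 = 1
w4 = w3 AND e = 1 AND 1 = 1
w5 = w4 AND d = 1 AND 1 = 1
w6 = w5 AND w4 = 1 AND 1 = 1
w7 = w4 OR w6 = 1 OR 1 = 1
w8 = w4 AND w7 = 1 AND 1 = 1
w9 = w4 OR w8 = 1 OR 1 = 1
So w9 = 1.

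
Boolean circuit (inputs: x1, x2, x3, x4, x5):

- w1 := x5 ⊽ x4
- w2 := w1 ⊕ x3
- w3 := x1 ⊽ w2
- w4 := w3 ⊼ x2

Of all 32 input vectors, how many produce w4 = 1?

28

w4 = w3 ⊼ x2 must be 1, so at least one of w3, x2 is 0.
Enumerating the 32 input combinations, 28 give w4 = 1 and 4 give w4 = 0.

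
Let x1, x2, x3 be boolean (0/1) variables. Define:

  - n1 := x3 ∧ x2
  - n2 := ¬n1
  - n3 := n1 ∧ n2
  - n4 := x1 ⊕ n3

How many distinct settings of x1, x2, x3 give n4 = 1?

n4 = x1 ⊕ n3 must be 1, so x1 and n3 differ.
Satisfying assignments:
  x1=1, x2=0, x3=0
  x1=1, x2=0, x3=1
  x1=1, x2=1, x3=0
  x1=1, x2=1, x3=1

4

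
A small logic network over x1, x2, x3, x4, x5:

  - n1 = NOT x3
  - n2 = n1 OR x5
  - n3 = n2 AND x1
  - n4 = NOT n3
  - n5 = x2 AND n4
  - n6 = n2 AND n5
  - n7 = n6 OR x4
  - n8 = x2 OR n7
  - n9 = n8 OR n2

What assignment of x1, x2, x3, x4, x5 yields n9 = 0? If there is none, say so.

Check with x1=1, x2=0, x3=1, x4=0, x5=0:
n1 = NOT x3 = NOT 1 = 0
n2 = n1 OR x5 = 0 OR 0 = 0
n3 = n2 AND x1 = 0 AND 1 = 0
n4 = NOT n3 = NOT 0 = 1
n5 = x2 AND n4 = 0 AND 1 = 0
n6 = n2 AND n5 = 0 AND 0 = 0
n7 = n6 OR x4 = 0 OR 0 = 0
n8 = x2 OR n7 = 0 OR 0 = 0
n9 = n8 OR n2 = 0 OR 0 = 0
So n9 = 0 as required.

x1=1, x2=0, x3=1, x4=0, x5=0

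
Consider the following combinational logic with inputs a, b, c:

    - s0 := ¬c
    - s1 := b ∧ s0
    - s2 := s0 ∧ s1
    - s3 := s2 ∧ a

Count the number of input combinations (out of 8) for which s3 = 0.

7

s3 = s2 ∧ a must be 0, so at least one of s2, a is 0.
Enumerating the 8 input combinations, 7 give s3 = 0 and 1 give s3 = 1.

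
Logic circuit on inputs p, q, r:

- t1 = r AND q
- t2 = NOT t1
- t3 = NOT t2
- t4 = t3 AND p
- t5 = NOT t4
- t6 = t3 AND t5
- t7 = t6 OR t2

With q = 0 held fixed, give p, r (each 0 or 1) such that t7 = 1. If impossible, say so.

p=0, r=0

Check with q = 0 and p=0, r=0:
t1 = r AND q = 0 AND 0 = 0
t2 = NOT t1 = NOT 0 = 1
t3 = NOT t2 = NOT 1 = 0
t4 = t3 AND p = 0 AND 0 = 0
t5 = NOT t4 = NOT 0 = 1
t6 = t3 AND t5 = 0 AND 1 = 0
t7 = t6 OR t2 = 0 OR 1 = 1
So t7 = 1.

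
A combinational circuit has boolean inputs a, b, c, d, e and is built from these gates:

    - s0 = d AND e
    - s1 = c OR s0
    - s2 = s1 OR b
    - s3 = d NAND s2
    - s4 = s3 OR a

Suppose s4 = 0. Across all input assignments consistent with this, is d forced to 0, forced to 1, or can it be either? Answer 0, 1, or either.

s4 = s3 OR a must be 0, so both s3 = 0 and a = 0.
Every assignment with s4 = 0 has d = 1; there are 7 such assignment(s).

1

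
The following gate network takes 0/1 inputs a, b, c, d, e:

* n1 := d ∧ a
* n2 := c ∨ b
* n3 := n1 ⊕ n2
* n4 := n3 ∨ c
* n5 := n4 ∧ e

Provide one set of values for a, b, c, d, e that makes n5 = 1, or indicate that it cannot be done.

a=0 b=0 c=1 d=0 e=1

Check with a=0 b=0 c=1 d=0 e=1:
n1 = d ∧ a = 0 ∧ 0 = 0
n2 = c ∨ b = 1 ∨ 0 = 1
n3 = n1 ⊕ n2 = 0 ⊕ 1 = 1
n4 = n3 ∨ c = 1 ∨ 1 = 1
n5 = n4 ∧ e = 1 ∧ 1 = 1
So n5 = 1 as required.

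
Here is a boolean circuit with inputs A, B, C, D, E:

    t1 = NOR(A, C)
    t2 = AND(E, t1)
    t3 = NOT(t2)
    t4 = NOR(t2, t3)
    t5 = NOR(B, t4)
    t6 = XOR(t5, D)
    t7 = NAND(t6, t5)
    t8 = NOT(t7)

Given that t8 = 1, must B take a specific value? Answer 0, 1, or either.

t8 = NOT(t7) must be 1, so t7 = 0.
Every assignment with t8 = 1 has B = 0; there are 8 such assignment(s).

0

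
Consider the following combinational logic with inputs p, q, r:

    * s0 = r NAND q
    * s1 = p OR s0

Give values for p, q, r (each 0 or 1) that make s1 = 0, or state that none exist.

Check with p=0, q=1, r=1:
s0 = r NAND q = 1 NAND 1 = 0
s1 = p OR s0 = 0 OR 0 = 0
So s1 = 0 as required.

p=0, q=1, r=1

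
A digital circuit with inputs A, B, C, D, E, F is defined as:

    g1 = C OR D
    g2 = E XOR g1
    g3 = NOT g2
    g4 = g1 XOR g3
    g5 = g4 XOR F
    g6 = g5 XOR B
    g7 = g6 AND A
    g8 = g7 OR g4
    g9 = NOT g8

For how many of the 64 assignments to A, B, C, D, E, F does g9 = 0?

g9 = NOT g8 must be 0, so g8 = 1.
g8 = g7 OR g4 must be 1, so at least one of g7, g4 is 1.
Enumerating the 64 input combinations, 40 give g9 = 0 and 24 give g9 = 1.

40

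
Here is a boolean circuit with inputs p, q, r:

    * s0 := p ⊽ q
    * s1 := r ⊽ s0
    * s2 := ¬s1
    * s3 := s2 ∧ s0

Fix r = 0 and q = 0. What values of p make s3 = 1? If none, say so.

p=0

s3 = s2 ∧ s0 must be 1, so both s2 = 1 and s0 = 1.
s2 = ¬s1 must be 1, so s1 = 0.
Check with r = 0 and q = 0 and p=0:
s0 = p ⊽ q = 0 ⊽ 0 = 1
s1 = r ⊽ s0 = 0 ⊽ 1 = 0
s2 = ¬s1 = ¬0 = 1
s3 = s2 ∧ s0 = 1 ∧ 1 = 1
So s3 = 1.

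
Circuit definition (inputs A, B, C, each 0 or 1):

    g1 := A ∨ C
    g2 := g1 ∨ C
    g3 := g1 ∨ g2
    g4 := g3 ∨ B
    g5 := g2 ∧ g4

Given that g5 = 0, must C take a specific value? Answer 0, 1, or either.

0

g5 = g2 ∧ g4 must be 0, so at least one of g2, g4 is 0.
Every assignment with g5 = 0 has C = 0; there are 2 such assignment(s).
  A=0, B=0, C=0
  A=0, B=1, C=0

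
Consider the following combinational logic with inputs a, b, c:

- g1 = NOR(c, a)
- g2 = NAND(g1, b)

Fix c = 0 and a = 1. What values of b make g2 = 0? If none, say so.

no solution exists

With c = 0 and a = 1 fixed, none of the 2 settings of b give g2 = 0.
For example, with b=0:
g1 = NOR(c, a) = NOR(0, 1) = 0
g2 = NAND(g1, b) = NAND(0, 0) = 1
giving g2 = 1 ≠ 0.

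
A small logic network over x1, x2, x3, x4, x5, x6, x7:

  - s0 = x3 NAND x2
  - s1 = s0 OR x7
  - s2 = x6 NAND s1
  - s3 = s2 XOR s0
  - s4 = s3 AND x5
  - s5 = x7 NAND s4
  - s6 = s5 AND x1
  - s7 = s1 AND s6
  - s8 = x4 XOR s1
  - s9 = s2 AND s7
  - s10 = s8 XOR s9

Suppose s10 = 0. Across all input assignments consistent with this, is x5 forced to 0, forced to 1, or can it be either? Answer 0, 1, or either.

Both values of x5 occur among assignments with s10 = 0:
  x5=0: x1=0, x2=0, x3=0, x4=1, x5=0, x6=0, x7=0
  x5=1: x1=0, x2=0, x3=0, x4=1, x5=1, x6=0, x7=0

either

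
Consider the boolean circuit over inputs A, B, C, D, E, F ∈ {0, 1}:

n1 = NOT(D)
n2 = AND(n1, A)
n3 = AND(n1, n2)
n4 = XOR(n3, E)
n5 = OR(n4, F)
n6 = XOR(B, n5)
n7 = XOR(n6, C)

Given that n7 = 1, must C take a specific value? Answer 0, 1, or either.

either

Both values of C occur among assignments with n7 = 1:
  C=0: A=0, B=0, C=0, D=0, E=0, F=1
  C=1: A=0, B=0, C=1, D=0, E=0, F=0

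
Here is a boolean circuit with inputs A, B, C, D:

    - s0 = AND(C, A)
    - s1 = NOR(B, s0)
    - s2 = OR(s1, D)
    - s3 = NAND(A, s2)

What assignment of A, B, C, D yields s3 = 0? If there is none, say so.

s3 = NAND(A, s2) must be 0, so both A = 1 and s2 = 1.
s2 = OR(s1, D) must be 1, so at least one of s1, D is 1.
Check with A=1, B=0, C=1, D=1:
s0 = AND(C, A) = AND(1, 1) = 1
s1 = NOR(B, s0) = NOR(0, 1) = 0
s2 = OR(s1, D) = OR(0, 1) = 1
s3 = NAND(A, s2) = NAND(1, 1) = 0
So s3 = 0 as required.

A=1, B=0, C=1, D=1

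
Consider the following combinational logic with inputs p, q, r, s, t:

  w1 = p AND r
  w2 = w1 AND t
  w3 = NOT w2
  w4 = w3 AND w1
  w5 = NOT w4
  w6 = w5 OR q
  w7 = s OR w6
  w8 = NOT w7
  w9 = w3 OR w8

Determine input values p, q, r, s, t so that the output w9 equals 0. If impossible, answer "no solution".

w9 = w3 OR w8 must be 0, so both w3 = 0 and w8 = 0.
w3 = NOT w2 must be 0, so w2 = 1.
w8 = NOT w7 must be 0, so w7 = 1.
Check with p=1, q=0, r=1, s=0, t=1:
w1 = p AND r = 1 AND 1 = 1
w2 = w1 AND t = 1 AND 1 = 1
w3 = NOT w2 = NOT 1 = 0
w4 = w3 AND w1 = 0 AND 1 = 0
w5 = NOT w4 = NOT 0 = 1
w6 = w5 OR q = 1 OR 0 = 1
w7 = s OR w6 = 0 OR 1 = 1
w8 = NOT w7 = NOT 1 = 0
w9 = w3 OR w8 = 0 OR 0 = 0
So w9 = 0 as required.

p=1, q=0, r=1, s=0, t=1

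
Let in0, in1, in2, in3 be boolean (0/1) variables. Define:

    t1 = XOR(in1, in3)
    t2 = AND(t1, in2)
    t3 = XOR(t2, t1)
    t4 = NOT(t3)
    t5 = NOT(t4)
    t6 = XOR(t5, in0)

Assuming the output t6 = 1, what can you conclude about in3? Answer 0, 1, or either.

either

Both values of in3 occur among assignments with t6 = 1:
  in3=0: in0=0, in1=1, in2=0, in3=0
  in3=1: in0=0, in1=0, in2=0, in3=1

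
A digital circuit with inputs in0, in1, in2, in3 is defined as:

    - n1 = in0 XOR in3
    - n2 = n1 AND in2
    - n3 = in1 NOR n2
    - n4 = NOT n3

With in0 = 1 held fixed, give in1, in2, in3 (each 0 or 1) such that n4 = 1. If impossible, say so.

in1=1 in2=0 in3=0

n4 = NOT n3 must be 1, so n3 = 0.
Check with in0 = 1 and in1=1, in2=0, in3=0:
n1 = in0 XOR in3 = 1 XOR 0 = 1
n2 = n1 AND in2 = 1 AND 0 = 0
n3 = in1 NOR n2 = 1 NOR 0 = 0
n4 = NOT n3 = NOT 0 = 1
So n4 = 1.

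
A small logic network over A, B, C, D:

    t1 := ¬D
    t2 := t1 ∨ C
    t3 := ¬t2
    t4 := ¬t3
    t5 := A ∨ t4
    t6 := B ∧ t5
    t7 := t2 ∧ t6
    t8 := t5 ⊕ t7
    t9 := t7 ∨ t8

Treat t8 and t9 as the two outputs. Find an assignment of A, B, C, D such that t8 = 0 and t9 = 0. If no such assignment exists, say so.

A=0, B=1, C=0, D=1

Check with A=0, B=1, C=0, D=1:
t1 = ¬D = ¬1 = 0
t2 = t1 ∨ C = 0 ∨ 0 = 0
t3 = ¬t2 = ¬0 = 1
t4 = ¬t3 = ¬1 = 0
t5 = A ∨ t4 = 0 ∨ 0 = 0
t6 = B ∧ t5 = 1 ∧ 0 = 0
t7 = t2 ∧ t6 = 0 ∧ 0 = 0
t8 = t5 ⊕ t7 = 0 ⊕ 0 = 0
t9 = t7 ∨ t8 = 0 ∨ 0 = 0
So t8 = 0 and t9 = 0.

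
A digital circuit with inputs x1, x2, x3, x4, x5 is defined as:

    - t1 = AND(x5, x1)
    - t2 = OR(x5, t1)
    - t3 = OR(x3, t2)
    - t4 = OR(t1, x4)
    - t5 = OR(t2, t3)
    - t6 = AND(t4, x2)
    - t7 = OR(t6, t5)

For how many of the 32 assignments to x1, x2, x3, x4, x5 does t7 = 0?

t7 = OR(t6, t5) must be 0, so both t6 = 0 and t5 = 0.
Enumerating the 32 input combinations, 6 give t7 = 0 and 26 give t7 = 1.

6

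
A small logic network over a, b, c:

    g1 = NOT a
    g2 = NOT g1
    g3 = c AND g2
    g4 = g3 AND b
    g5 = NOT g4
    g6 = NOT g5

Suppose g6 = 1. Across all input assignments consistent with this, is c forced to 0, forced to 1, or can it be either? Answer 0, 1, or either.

g6 = NOT g5 must be 1, so g5 = 0.
g5 = NOT g4 must be 0, so g4 = 1.
g4 = g3 AND b must be 1, so both g3 = 1 and b = 1.
Every assignment with g6 = 1 has c = 1; there are 1 such assignment(s).
  a=1, b=1, c=1

1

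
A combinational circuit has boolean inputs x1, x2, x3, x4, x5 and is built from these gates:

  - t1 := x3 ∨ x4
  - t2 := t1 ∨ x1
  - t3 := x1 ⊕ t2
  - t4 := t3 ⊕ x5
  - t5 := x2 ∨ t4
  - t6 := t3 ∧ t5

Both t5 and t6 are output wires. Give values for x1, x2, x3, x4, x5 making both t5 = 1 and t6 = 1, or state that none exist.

Check with x1=0, x2=1, x3=0, x4=1, x5=1:
t1 = x3 ∨ x4 = 0 ∨ 1 = 1
t2 = t1 ∨ x1 = 1 ∨ 0 = 1
t3 = x1 ⊕ t2 = 0 ⊕ 1 = 1
t4 = t3 ⊕ x5 = 1 ⊕ 1 = 0
t5 = x2 ∨ t4 = 1 ∨ 0 = 1
t6 = t3 ∧ t5 = 1 ∧ 1 = 1
So t5 = 1 and t6 = 1.

x1=0, x2=1, x3=0, x4=1, x5=1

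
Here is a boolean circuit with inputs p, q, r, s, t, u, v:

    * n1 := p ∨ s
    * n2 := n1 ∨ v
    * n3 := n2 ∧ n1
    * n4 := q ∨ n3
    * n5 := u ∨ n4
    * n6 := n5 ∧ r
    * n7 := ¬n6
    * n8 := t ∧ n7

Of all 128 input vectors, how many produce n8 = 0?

n8 = t ∧ n7 must be 0, so at least one of t, n7 is 0.
Enumerating the 128 input combinations, 94 give n8 = 0 and 34 give n8 = 1.

94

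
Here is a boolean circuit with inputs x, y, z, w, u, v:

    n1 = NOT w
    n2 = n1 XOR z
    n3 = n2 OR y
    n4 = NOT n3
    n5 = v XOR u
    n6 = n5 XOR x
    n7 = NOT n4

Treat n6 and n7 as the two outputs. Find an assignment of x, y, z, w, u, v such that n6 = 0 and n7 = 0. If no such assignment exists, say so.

Check with x=0, y=0, z=0, w=1, u=0, v=0:
n1 = NOT w = NOT 1 = 0
n2 = n1 XOR z = 0 XOR 0 = 0
n3 = n2 OR y = 0 OR 0 = 0
n4 = NOT n3 = NOT 0 = 1
n5 = v XOR u = 0 XOR 0 = 0
n6 = n5 XOR x = 0 XOR 0 = 0
n7 = NOT n4 = NOT 1 = 0
So n6 = 0 and n7 = 0.

x=0, y=0, z=0, w=1, u=0, v=0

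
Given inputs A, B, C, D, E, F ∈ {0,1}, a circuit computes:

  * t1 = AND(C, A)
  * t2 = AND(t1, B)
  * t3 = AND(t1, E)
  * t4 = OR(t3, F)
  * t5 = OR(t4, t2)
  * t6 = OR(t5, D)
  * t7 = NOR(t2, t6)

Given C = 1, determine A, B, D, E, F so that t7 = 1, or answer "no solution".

t7 = NOR(t2, t6) must be 1, so both t2 = 0 and t6 = 0.
Check with C = 1 and A=0, B=1, D=0, E=0, F=0:
t1 = AND(C, A) = AND(1, 0) = 0
t2 = AND(t1, B) = AND(0, 1) = 0
t3 = AND(t1, E) = AND(0, 0) = 0
t4 = OR(t3, F) = OR(0, 0) = 0
t5 = OR(t4, t2) = OR(0, 0) = 0
t6 = OR(t5, D) = OR(0, 0) = 0
t7 = NOR(t2, t6) = NOR(0, 0) = 1
So t7 = 1.

A=0, B=1, D=0, E=0, F=0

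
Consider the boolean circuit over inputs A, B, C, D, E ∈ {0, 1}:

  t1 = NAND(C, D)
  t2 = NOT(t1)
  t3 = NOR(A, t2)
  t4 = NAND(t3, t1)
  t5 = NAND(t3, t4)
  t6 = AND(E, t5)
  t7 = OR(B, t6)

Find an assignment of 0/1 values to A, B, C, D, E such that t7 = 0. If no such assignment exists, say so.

t7 = OR(B, t6) must be 0, so both B = 0 and t6 = 0.
Check with A=1, B=0, C=0, D=0, E=0:
t1 = NAND(C, D) = NAND(0, 0) = 1
t2 = NOT(t1) = NOT 1 = 0
t3 = NOR(A, t2) = NOR(1, 0) = 0
t4 = NAND(t3, t1) = NAND(0, 1) = 1
t5 = NAND(t3, t4) = NAND(0, 1) = 1
t6 = AND(E, t5) = AND(0, 1) = 0
t7 = OR(B, t6) = OR(0, 0) = 0
So t7 = 0 as required.

A=1, B=0, C=0, D=0, E=0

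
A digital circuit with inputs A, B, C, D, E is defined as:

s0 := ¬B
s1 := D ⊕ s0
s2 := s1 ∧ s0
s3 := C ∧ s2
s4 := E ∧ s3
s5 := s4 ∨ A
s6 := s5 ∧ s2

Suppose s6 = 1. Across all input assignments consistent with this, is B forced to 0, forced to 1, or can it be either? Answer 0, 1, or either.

0

s6 = s5 ∧ s2 must be 1, so both s5 = 1 and s2 = 1.
Every assignment with s6 = 1 has B = 0; there are 5 such assignment(s).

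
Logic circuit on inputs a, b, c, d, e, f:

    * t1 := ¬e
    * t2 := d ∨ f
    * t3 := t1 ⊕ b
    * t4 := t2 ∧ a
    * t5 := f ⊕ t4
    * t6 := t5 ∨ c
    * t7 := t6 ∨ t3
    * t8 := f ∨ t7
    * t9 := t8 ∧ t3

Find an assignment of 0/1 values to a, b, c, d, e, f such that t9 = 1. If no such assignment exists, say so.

a=1, b=0, c=0, d=0, e=0, f=1

t9 = t8 ∧ t3 must be 1, so both t8 = 1 and t3 = 1.
t8 = f ∨ t7 must be 1, so at least one of f, t7 is 1.
t3 = t1 ⊕ b must be 1, so t1 and b differ.
Check with a=1, b=0, c=0, d=0, e=0, f=1:
t1 = ¬e = ¬0 = 1
t2 = d ∨ f = 0 ∨ 1 = 1
t3 = t1 ⊕ b = 1 ⊕ 0 = 1
t4 = t2 ∧ a = 1 ∧ 1 = 1
t5 = f ⊕ t4 = 1 ⊕ 1 = 0
t6 = t5 ∨ c = 0 ∨ 0 = 0
t7 = t6 ∨ t3 = 0 ∨ 1 = 1
t8 = f ∨ t7 = 1 ∨ 1 = 1
t9 = t8 ∧ t3 = 1 ∧ 1 = 1
So t9 = 1 as required.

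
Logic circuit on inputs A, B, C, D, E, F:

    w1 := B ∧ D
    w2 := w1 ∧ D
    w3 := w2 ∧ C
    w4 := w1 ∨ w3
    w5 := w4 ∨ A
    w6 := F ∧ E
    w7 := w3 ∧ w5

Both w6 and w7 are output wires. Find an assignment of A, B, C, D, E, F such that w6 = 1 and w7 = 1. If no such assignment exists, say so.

A=1, B=1, C=1, D=1, E=1, F=1

Check with A=1, B=1, C=1, D=1, E=1, F=1:
w1 = B ∧ D = 1 ∧ 1 = 1
w2 = w1 ∧ D = 1 ∧ 1 = 1
w3 = w2 ∧ C = 1 ∧ 1 = 1
w4 = w1 ∨ w3 = 1 ∨ 1 = 1
w5 = w4 ∨ A = 1 ∨ 1 = 1
w6 = F ∧ E = 1 ∧ 1 = 1
w7 = w3 ∧ w5 = 1 ∧ 1 = 1
So w6 = 1 and w7 = 1.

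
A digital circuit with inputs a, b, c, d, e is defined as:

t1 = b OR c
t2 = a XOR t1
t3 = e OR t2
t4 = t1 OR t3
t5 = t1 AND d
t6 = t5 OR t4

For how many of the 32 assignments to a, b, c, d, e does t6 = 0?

t6 = t5 OR t4 must be 0, so both t5 = 0 and t4 = 0.
t5 = t1 AND d must be 0, so at least one of t1, d is 0.
t4 = t1 OR t3 must be 0, so both t1 = 0 and t3 = 0.
Enumerating the 32 input combinations, 2 give t6 = 0 and 30 give t6 = 1.

2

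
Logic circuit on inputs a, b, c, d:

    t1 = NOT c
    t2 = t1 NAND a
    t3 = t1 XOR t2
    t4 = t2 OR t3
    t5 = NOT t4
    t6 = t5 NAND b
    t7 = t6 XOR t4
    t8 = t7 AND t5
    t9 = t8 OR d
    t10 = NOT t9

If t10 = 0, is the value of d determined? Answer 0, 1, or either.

t10 = NOT t9 must be 0, so t9 = 1.
Every assignment with t10 = 0 has d = 1; there are 8 such assignment(s).

1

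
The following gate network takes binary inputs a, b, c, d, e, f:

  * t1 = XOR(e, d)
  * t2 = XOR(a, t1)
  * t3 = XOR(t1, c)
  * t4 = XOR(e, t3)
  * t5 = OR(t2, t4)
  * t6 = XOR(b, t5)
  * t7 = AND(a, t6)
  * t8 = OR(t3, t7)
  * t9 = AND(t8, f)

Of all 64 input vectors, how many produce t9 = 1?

t9 = AND(t8, f) must be 1, so both t8 = 1 and f = 1.
Enumerating the 64 input combinations, 20 give t9 = 1 and 44 give t9 = 0.

20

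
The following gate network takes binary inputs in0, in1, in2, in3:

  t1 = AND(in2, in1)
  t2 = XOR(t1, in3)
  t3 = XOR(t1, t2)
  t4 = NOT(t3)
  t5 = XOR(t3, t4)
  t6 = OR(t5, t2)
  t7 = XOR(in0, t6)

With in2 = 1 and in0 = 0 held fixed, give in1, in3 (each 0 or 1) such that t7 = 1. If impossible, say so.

Check with in2 = 1 and in0 = 0 and in1=0, in3=1:
t1 = AND(in2, in1) = AND(1, 0) = 0
t2 = XOR(t1, in3) = XOR(0, 1) = 1
t3 = XOR(t1, t2) = XOR(0, 1) = 1
t4 = NOT(t3) = NOT 1 = 0
t5 = XOR(t3, t4) = XOR(1, 0) = 1
t6 = OR(t5, t2) = OR(1, 1) = 1
t7 = XOR(in0, t6) = XOR(0, 1) = 1
So t7 = 1.

in1=0, in3=1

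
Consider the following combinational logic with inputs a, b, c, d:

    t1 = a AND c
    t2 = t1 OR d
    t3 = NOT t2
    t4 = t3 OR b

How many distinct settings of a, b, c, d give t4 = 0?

t4 = t3 OR b must be 0, so both t3 = 0 and b = 0.
t3 = NOT t2 must be 0, so t2 = 1.
t2 = t1 OR d must be 1, so at least one of t1, d is 1.
Enumerating the 16 input combinations, 5 give t4 = 0 and 11 give t4 = 1.

5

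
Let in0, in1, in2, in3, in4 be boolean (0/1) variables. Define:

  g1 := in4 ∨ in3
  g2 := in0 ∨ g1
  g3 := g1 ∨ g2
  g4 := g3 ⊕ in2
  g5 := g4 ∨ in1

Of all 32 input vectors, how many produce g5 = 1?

24

g5 = g4 ∨ in1 must be 1, so at least one of g4, in1 is 1.
Enumerating the 32 input combinations, 24 give g5 = 1 and 8 give g5 = 0.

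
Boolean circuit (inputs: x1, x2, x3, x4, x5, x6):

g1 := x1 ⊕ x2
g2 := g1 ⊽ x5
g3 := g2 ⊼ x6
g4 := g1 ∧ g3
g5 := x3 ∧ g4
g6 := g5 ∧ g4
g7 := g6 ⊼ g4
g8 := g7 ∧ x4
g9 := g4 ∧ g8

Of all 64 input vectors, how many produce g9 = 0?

56

g9 = g4 ∧ g8 must be 0, so at least one of g4, g8 is 0.
Enumerating the 64 input combinations, 56 give g9 = 0 and 8 give g9 = 1.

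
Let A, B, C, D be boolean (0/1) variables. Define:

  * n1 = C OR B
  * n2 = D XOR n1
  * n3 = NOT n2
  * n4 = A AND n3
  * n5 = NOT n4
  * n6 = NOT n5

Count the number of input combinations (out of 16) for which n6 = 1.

n6 = NOT n5 must be 1, so n5 = 0.
Satisfying assignments:
  A=1, B=0, C=0, D=0
  A=1, B=0, C=1, D=1
  A=1, B=1, C=0, D=1
  A=1, B=1, C=1, D=1

4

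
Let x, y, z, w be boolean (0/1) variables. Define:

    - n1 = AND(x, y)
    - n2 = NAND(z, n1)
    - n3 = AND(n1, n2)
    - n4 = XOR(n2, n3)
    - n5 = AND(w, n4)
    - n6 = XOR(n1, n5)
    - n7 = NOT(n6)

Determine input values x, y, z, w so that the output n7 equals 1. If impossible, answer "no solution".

n7 = NOT(n6) must be 1, so n6 = 0.
n6 = XOR(n1, n5) must be 0, so n1 and n5 are equal.
Check with x=1, y=0, z=1, w=0:
n1 = AND(x, y) = AND(1, 0) = 0
n2 = NAND(z, n1) = NAND(1, 0) = 1
n3 = AND(n1, n2) = AND(0, 1) = 0
n4 = XOR(n2, n3) = XOR(1, 0) = 1
n5 = AND(w, n4) = AND(0, 1) = 0
n6 = XOR(n1, n5) = XOR(0, 0) = 0
n7 = NOT(n6) = NOT 0 = 1
So n7 = 1 as required.

x=1, y=0, z=1, w=0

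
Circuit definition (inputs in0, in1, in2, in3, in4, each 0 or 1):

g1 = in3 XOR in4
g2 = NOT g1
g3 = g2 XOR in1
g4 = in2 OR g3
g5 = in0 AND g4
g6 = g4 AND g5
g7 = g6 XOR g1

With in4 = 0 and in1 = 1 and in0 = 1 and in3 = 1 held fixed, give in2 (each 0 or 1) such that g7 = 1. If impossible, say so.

no solution exists

With in4 = 0 and in1 = 1 and in0 = 1 and in3 = 1 fixed, none of the 2 settings of in2 give g7 = 1.
For example, with in2=1:
g1 = in3 XOR in4 = 1 XOR 0 = 1
g2 = NOT g1 = NOT 1 = 0
g3 = g2 XOR in1 = 0 XOR 1 = 1
g4 = in2 OR g3 = 1 OR 1 = 1
g5 = in0 AND g4 = 1 AND 1 = 1
g6 = g4 AND g5 = 1 AND 1 = 1
g7 = g6 XOR g1 = 1 XOR 1 = 0
giving g7 = 0 ≠ 1.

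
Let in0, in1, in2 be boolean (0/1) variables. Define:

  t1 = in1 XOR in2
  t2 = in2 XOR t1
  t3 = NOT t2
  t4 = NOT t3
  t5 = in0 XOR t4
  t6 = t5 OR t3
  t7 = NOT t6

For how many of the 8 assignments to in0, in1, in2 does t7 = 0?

6

t7 = NOT t6 must be 0, so t6 = 1.
Satisfying assignments:
  in0=0, in1=0, in2=0
  in0=0, in1=0, in2=1
  in0=0, in1=1, in2=0
  in0=0, in1=1, in2=1
  in0=1, in1=0, in2=0
  in0=1, in1=0, in2=1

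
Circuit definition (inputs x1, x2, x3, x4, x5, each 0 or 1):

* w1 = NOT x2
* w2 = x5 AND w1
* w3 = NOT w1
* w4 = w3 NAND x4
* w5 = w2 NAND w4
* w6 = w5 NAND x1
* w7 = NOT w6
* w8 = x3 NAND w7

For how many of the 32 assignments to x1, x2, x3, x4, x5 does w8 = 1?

w8 = x3 NAND w7 must be 1, so at least one of x3, w7 is 0.
Enumerating the 32 input combinations, 26 give w8 = 1 and 6 give w8 = 0.

26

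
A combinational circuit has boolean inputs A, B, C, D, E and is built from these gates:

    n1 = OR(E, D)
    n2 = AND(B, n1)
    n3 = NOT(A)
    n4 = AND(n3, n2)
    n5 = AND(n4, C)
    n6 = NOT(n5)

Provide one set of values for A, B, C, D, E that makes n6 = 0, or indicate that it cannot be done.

A=0 B=1 C=1 D=1 E=0

n6 = NOT(n5) must be 0, so n5 = 1.
n5 = AND(n4, C) must be 1, so both n4 = 1 and C = 1.
Check with A=0 B=1 C=1 D=1 E=0:
n1 = OR(E, D) = OR(0, 1) = 1
n2 = AND(B, n1) = AND(1, 1) = 1
n3 = NOT(A) = NOT 0 = 1
n4 = AND(n3, n2) = AND(1, 1) = 1
n5 = AND(n4, C) = AND(1, 1) = 1
n6 = NOT(n5) = NOT 1 = 0
So n6 = 0 as required.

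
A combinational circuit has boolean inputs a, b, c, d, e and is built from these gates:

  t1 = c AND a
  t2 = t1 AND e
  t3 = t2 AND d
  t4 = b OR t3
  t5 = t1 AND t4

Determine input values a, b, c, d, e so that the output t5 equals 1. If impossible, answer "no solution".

a=1 b=1 c=1 d=0 e=1

t5 = t1 AND t4 must be 1, so both t1 = 1 and t4 = 1.
t1 = c AND a must be 1, so both c = 1 and a = 1.
Check with a=1 b=1 c=1 d=0 e=1:
t1 = c AND a = 1 AND 1 = 1
t2 = t1 AND e = 1 AND 1 = 1
t3 = t2 AND d = 1 AND 0 = 0
t4 = b OR t3 = 1 OR 0 = 1
t5 = t1 AND t4 = 1 AND 1 = 1
So t5 = 1 as required.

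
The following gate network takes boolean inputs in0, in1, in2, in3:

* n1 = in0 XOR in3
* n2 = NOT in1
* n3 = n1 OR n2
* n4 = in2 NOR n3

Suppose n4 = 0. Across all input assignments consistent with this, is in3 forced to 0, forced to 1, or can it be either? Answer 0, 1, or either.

either

Both values of in3 occur among assignments with n4 = 0:
  in3=0: in0=0, in1=0, in2=0, in3=0
  in3=1: in0=0, in1=0, in2=0, in3=1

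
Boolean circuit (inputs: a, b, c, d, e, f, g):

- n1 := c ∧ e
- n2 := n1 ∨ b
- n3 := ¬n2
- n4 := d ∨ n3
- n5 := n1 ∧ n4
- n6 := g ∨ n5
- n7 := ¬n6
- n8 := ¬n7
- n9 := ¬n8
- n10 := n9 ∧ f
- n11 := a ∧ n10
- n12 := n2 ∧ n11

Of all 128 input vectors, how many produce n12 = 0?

n12 = n2 ∧ n11 must be 0, so at least one of n2, n11 is 0.
Enumerating the 128 input combinations, 120 give n12 = 0 and 8 give n12 = 1.

120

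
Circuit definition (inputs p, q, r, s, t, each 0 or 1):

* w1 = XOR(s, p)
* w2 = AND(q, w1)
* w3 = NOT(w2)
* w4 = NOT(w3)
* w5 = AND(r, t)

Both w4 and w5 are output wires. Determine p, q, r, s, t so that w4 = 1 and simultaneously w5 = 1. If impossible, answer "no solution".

p=1 q=1 r=1 s=0 t=1

Check with p=1 q=1 r=1 s=0 t=1:
w1 = XOR(s, p) = XOR(0, 1) = 1
w2 = AND(q, w1) = AND(1, 1) = 1
w3 = NOT(w2) = NOT 1 = 0
w4 = NOT(w3) = NOT 0 = 1
w5 = AND(r, t) = AND(1, 1) = 1
So w4 = 1 and w5 = 1.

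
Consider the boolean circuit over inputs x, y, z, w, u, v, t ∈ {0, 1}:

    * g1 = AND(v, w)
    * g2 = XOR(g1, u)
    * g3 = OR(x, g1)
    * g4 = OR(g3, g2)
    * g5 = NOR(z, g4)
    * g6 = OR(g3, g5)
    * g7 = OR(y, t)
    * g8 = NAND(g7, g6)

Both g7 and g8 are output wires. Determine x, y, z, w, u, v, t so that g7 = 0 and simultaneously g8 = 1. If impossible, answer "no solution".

x=0 y=0 z=1 w=1 u=1 v=0 t=0

Check with x=0 y=0 z=1 w=1 u=1 v=0 t=0:
g1 = AND(v, w) = AND(0, 1) = 0
g2 = XOR(g1, u) = XOR(0, 1) = 1
g3 = OR(x, g1) = OR(0, 0) = 0
g4 = OR(g3, g2) = OR(0, 1) = 1
g5 = NOR(z, g4) = NOR(1, 1) = 0
g6 = OR(g3, g5) = OR(0, 0) = 0
g7 = OR(y, t) = OR(0, 0) = 0
g8 = NAND(g7, g6) = NAND(0, 0) = 1
So g7 = 0 and g8 = 1.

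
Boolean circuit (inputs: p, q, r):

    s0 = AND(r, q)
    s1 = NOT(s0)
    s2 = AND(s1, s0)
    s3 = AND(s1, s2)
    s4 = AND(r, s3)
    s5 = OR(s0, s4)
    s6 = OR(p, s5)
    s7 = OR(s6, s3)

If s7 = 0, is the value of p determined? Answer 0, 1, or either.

s7 = OR(s6, s3) must be 0, so both s6 = 0 and s3 = 0.
Every assignment with s7 = 0 has p = 0; there are 3 such assignment(s).
  p=0, q=0, r=0
  p=0, q=0, r=1
  p=0, q=1, r=0

0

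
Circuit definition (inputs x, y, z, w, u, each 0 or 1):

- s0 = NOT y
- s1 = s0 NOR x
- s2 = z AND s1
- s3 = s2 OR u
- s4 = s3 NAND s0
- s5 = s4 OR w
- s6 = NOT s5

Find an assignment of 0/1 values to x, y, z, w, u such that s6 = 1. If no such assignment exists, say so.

x=0, y=0, z=0, w=0, u=1

Check with x=0, y=0, z=0, w=0, u=1:
s0 = NOT y = NOT 0 = 1
s1 = s0 NOR x = 1 NOR 0 = 0
s2 = z AND s1 = 0 AND 0 = 0
s3 = s2 OR u = 0 OR 1 = 1
s4 = s3 NAND s0 = 1 NAND 1 = 0
s5 = s4 OR w = 0 OR 0 = 0
s6 = NOT s5 = NOT 0 = 1
So s6 = 1 as required.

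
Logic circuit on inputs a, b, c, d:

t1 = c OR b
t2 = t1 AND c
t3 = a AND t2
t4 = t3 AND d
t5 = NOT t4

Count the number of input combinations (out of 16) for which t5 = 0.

t5 = NOT t4 must be 0, so t4 = 1.
Enumerating the 16 input combinations, 2 give t5 = 0 and 14 give t5 = 1.

2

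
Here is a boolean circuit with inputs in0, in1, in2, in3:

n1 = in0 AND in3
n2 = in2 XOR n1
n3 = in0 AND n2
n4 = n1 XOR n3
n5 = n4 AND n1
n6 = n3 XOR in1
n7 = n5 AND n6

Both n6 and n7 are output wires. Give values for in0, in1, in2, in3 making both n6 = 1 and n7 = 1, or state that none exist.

in0=1, in1=1, in2=1, in3=1

Check with in0=1, in1=1, in2=1, in3=1:
n1 = in0 AND in3 = 1 AND 1 = 1
n2 = in2 XOR n1 = 1 XOR 1 = 0
n3 = in0 AND n2 = 1 AND 0 = 0
n4 = n1 XOR n3 = 1 XOR 0 = 1
n5 = n4 AND n1 = 1 AND 1 = 1
n6 = n3 XOR in1 = 0 XOR 1 = 1
n7 = n5 AND n6 = 1 AND 1 = 1
So n6 = 1 and n7 = 1.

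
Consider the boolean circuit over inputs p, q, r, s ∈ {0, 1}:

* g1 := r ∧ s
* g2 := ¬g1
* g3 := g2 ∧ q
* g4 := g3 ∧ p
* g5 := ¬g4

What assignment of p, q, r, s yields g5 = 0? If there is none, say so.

p=1, q=1, r=1, s=0

g5 = ¬g4 must be 0, so g4 = 1.
Check with p=1, q=1, r=1, s=0:
g1 = r ∧ s = 1 ∧ 0 = 0
g2 = ¬g1 = ¬0 = 1
g3 = g2 ∧ q = 1 ∧ 1 = 1
g4 = g3 ∧ p = 1 ∧ 1 = 1
g5 = ¬g4 = ¬1 = 0
So g5 = 0 as required.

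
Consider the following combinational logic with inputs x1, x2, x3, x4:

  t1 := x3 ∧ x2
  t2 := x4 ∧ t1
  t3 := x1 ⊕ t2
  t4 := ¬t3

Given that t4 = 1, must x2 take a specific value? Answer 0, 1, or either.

either

Both values of x2 occur among assignments with t4 = 1:
  x2=0: x1=0, x2=0, x3=0, x4=0
  x2=1: x1=0, x2=1, x3=0, x4=0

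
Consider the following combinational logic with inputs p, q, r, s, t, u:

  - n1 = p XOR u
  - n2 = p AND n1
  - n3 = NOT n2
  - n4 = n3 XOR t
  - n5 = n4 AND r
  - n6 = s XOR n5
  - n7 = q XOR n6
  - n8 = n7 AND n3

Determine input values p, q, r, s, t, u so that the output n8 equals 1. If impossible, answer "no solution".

n8 = n7 AND n3 must be 1, so both n7 = 1 and n3 = 1.
n7 = q XOR n6 must be 1, so q and n6 differ.
n3 = NOT n2 must be 1, so n2 = 0.
Check with p=0, q=0, r=1, s=1, t=1, u=1:
n1 = p XOR u = 0 XOR 1 = 1
n2 = p AND n1 = 0 AND 1 = 0
n3 = NOT n2 = NOT 0 = 1
n4 = n3 XOR t = 1 XOR 1 = 0
n5 = n4 AND r = 0 AND 1 = 0
n6 = s XOR n5 = 1 XOR 0 = 1
n7 = q XOR n6 = 0 XOR 1 = 1
n8 = n7 AND n3 = 1 AND 1 = 1
So n8 = 1 as required.

p=0, q=0, r=1, s=1, t=1, u=1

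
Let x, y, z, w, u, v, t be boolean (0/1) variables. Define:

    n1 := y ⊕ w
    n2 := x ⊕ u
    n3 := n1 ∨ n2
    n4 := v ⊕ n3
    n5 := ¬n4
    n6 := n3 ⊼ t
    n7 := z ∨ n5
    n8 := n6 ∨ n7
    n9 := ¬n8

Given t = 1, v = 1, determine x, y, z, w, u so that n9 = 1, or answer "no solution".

With t = 1, v = 1 fixed, none of the 32 settings of x, y, z, w, u give n9 = 1.
For example, with x=1, y=1, z=1, w=0, u=1:
n1 = y ⊕ w = 1 ⊕ 0 = 1
n2 = x ⊕ u = 1 ⊕ 1 = 0
n3 = n1 ∨ n2 = 1 ∨ 0 = 1
n4 = v ⊕ n3 = 1 ⊕ 1 = 0
n5 = ¬n4 = ¬0 = 1
n6 = n3 ⊼ t = 1 ⊼ 1 = 0
n7 = z ∨ n5 = 1 ∨ 1 = 1
n8 = n6 ∨ n7 = 0 ∨ 1 = 1
n9 = ¬n8 = ¬1 = 0
giving n9 = 0 ≠ 1.

no solution exists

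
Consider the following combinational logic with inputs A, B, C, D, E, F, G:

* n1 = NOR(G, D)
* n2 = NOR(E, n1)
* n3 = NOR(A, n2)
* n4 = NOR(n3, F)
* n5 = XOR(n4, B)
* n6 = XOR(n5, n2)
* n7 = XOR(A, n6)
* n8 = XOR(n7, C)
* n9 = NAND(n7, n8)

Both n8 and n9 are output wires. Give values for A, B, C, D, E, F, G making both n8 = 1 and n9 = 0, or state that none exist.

Check with A=0, B=1, C=0, D=0, E=0, F=0, G=0:
n1 = NOR(G, D) = NOR(0, 0) = 1
n2 = NOR(E, n1) = NOR(0, 1) = 0
n3 = NOR(A, n2) = NOR(0, 0) = 1
n4 = NOR(n3, F) = NOR(1, 0) = 0
n5 = XOR(n4, B) = XOR(0, 1) = 1
n6 = XOR(n5, n2) = XOR(1, 0) = 1
n7 = XOR(A, n6) = XOR(0, 1) = 1
n8 = XOR(n7, C) = XOR(1, 0) = 1
n9 = NAND(n7, n8) = NAND(1, 1) = 0
So n8 = 1 and n9 = 0.

A=0, B=1, C=0, D=0, E=0, F=0, G=0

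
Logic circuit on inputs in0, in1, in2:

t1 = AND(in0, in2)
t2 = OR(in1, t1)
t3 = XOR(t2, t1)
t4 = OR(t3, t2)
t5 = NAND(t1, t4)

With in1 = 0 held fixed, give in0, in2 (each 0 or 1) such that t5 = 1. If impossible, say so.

in0=1, in2=0

t5 = NAND(t1, t4) must be 1, so at least one of t1, t4 is 0.
Check with in1 = 0 and in0=1, in2=0:
t1 = AND(in0, in2) = AND(1, 0) = 0
t2 = OR(in1, t1) = OR(0, 0) = 0
t3 = XOR(t2, t1) = XOR(0, 0) = 0
t4 = OR(t3, t2) = OR(0, 0) = 0
t5 = NAND(t1, t4) = NAND(0, 0) = 1
So t5 = 1.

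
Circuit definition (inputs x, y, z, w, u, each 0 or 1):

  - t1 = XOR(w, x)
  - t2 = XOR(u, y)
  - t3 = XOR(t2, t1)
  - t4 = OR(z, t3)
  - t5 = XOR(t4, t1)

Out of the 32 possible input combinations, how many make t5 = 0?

t5 = XOR(t4, t1) must be 0, so t4 and t1 are equal.
Enumerating the 32 input combinations, 16 give t5 = 0 and 16 give t5 = 1.

16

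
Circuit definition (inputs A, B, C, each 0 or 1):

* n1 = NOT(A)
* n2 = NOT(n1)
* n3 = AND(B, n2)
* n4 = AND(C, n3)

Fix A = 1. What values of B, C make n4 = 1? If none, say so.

Check with A = 1 and B=1, C=1:
n1 = NOT(A) = NOT 1 = 0
n2 = NOT(n1) = NOT 0 = 1
n3 = AND(B, n2) = AND(1, 1) = 1
n4 = AND(C, n3) = AND(1, 1) = 1
So n4 = 1.

B=1, C=1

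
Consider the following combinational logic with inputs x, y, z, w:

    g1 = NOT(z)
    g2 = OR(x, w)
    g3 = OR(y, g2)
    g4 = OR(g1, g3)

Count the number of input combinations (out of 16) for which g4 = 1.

g4 = OR(g1, g3) must be 1, so at least one of g1, g3 is 1.
Enumerating the 16 input combinations, 15 give g4 = 1 and 1 give g4 = 0.

15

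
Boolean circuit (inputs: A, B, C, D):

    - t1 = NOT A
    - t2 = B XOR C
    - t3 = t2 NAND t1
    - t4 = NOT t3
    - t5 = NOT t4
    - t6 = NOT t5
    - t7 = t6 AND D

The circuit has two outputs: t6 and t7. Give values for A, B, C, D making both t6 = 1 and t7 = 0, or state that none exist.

Check with A=0, B=0, C=1, D=0:
t1 = NOT A = NOT 0 = 1
t2 = B XOR C = 0 XOR 1 = 1
t3 = t2 NAND t1 = 1 NAND 1 = 0
t4 = NOT t3 = NOT 0 = 1
t5 = NOT t4 = NOT 1 = 0
t6 = NOT t5 = NOT 0 = 1
t7 = t6 AND D = 1 AND 0 = 0
So t6 = 1 and t7 = 0.

A=0, B=0, C=1, D=0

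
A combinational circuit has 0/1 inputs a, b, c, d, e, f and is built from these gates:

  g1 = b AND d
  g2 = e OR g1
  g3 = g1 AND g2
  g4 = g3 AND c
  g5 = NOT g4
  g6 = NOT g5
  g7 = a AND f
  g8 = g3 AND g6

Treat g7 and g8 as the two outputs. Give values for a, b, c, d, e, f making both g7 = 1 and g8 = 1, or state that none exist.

a=1, b=1, c=1, d=1, e=1, f=1

Check with a=1, b=1, c=1, d=1, e=1, f=1:
g1 = b AND d = 1 AND 1 = 1
g2 = e OR g1 = 1 OR 1 = 1
g3 = g1 AND g2 = 1 AND 1 = 1
g4 = g3 AND c = 1 AND 1 = 1
g5 = NOT g4 = NOT 1 = 0
g6 = NOT g5 = NOT 0 = 1
g7 = a AND f = 1 AND 1 = 1
g8 = g3 AND g6 = 1 AND 1 = 1
So g7 = 1 and g8 = 1.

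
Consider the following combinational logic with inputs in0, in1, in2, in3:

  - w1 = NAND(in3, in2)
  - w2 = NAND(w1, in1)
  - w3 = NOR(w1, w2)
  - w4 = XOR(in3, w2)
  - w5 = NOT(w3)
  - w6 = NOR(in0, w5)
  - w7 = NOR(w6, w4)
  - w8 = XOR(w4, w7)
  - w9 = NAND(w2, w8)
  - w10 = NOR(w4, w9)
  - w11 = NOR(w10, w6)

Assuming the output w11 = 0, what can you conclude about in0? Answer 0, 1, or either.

either

Both values of in0 occur among assignments with w11 = 0:
  in0=0: in0=0, in1=0, in2=0, in3=1
  in0=1: in0=1, in1=0, in2=0, in3=1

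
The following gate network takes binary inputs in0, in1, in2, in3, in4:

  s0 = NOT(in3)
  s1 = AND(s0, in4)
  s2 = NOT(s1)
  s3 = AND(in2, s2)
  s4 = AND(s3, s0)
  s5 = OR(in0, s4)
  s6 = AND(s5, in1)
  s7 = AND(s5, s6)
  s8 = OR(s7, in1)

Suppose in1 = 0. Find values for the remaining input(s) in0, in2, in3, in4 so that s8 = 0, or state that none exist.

in0=1 in2=0 in3=0 in4=0

s8 = OR(s7, in1) must be 0, so both s7 = 0 and in1 = 0.
s7 = AND(s5, s6) must be 0, so at least one of s5, s6 is 0.
Check with in1 = 0 and in0=1, in2=0, in3=0, in4=0:
s0 = NOT(in3) = NOT 0 = 1
s1 = AND(s0, in4) = AND(1, 0) = 0
s2 = NOT(s1) = NOT 0 = 1
s3 = AND(in2, s2) = AND(0, 1) = 0
s4 = AND(s3, s0) = AND(0, 1) = 0
s5 = OR(in0, s4) = OR(1, 0) = 1
s6 = AND(s5, in1) = AND(1, 0) = 0
s7 = AND(s5, s6) = AND(1, 0) = 0
s8 = OR(s7, in1) = OR(0, 0) = 0
So s8 = 0.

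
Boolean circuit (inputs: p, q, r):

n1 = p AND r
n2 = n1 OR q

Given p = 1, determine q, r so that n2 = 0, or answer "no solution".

q=0, r=0

n2 = n1 OR q must be 0, so both n1 = 0 and q = 0.
Check with p = 1 and q=0, r=0:
n1 = p AND r = 1 AND 0 = 0
n2 = n1 OR q = 0 OR 0 = 0
So n2 = 0.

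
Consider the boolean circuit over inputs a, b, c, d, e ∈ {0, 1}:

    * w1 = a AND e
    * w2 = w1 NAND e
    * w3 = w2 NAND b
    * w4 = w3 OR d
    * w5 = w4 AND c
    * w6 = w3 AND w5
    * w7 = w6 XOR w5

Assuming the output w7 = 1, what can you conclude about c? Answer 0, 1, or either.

w7 = w6 XOR w5 must be 1, so w6 and w5 differ.
Every assignment with w7 = 1 has c = 1; there are 3 such assignment(s).
  a=0, b=1, c=1, d=1, e=0
  a=0, b=1, c=1, d=1, e=1
  a=1, b=1, c=1, d=1, e=0

1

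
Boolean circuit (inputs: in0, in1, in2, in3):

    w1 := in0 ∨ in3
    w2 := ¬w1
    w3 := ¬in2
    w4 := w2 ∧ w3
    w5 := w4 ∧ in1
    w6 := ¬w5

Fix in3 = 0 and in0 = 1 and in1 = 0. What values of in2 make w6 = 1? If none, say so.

in2=1

w6 = ¬w5 must be 1, so w5 = 0.
w5 = w4 ∧ in1 must be 0, so at least one of w4, in1 is 0.
Check with in3 = 0 and in0 = 1 and in1 = 0 and in2=1:
w1 = in0 ∨ in3 = 1 ∨ 0 = 1
w2 = ¬w1 = ¬1 = 0
w3 = ¬in2 = ¬1 = 0
w4 = w2 ∧ w3 = 0 ∧ 0 = 0
w5 = w4 ∧ in1 = 0 ∧ 0 = 0
w6 = ¬w5 = ¬0 = 1
So w6 = 1.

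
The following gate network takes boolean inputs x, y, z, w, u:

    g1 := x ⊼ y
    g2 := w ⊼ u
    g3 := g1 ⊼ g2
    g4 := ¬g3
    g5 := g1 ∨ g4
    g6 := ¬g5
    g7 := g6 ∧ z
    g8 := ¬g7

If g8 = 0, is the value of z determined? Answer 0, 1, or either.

1

g8 = ¬g7 must be 0, so g7 = 1.
g7 = g6 ∧ z must be 1, so both g6 = 1 and z = 1.
Every assignment with g8 = 0 has z = 1; there are 4 such assignment(s).
  x=1, y=1, z=1, w=0, u=0
  x=1, y=1, z=1, w=0, u=1
  x=1, y=1, z=1, w=1, u=0
  x=1, y=1, z=1, w=1, u=1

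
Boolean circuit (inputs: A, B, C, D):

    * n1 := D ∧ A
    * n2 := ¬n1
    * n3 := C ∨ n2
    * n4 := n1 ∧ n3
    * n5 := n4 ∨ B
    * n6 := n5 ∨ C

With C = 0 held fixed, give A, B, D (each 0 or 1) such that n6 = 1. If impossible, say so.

A=0, B=1, D=1

Check with C = 0 and A=0, B=1, D=1:
n1 = D ∧ A = 1 ∧ 0 = 0
n2 = ¬n1 = ¬0 = 1
n3 = C ∨ n2 = 0 ∨ 1 = 1
n4 = n1 ∧ n3 = 0 ∧ 1 = 0
n5 = n4 ∨ B = 0 ∨ 1 = 1
n6 = n5 ∨ C = 1 ∨ 0 = 1
So n6 = 1.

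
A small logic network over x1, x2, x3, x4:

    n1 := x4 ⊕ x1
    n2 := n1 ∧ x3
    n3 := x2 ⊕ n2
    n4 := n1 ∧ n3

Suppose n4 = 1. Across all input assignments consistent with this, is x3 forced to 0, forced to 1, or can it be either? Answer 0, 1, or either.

either

Both values of x3 occur among assignments with n4 = 1:
  x3=0: x1=0, x2=1, x3=0, x4=1
  x3=1: x1=0, x2=0, x3=1, x4=1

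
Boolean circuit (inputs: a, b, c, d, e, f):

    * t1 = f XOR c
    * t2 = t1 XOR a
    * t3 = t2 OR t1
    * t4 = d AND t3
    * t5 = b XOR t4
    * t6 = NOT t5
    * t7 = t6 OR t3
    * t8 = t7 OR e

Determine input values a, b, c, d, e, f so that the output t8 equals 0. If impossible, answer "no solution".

t8 = t7 OR e must be 0, so both t7 = 0 and e = 0.
Check with a=0, b=1, c=0, d=1, e=0, f=0:
t1 = f XOR c = 0 XOR 0 = 0
t2 = t1 XOR a = 0 XOR 0 = 0
t3 = t2 OR t1 = 0 OR 0 = 0
t4 = d AND t3 = 1 AND 0 = 0
t5 = b XOR t4 = 1 XOR 0 = 1
t6 = NOT t5 = NOT 1 = 0
t7 = t6 OR t3 = 0 OR 0 = 0
t8 = t7 OR e = 0 OR 0 = 0
So t8 = 0 as required.

a=0, b=1, c=0, d=1, e=0, f=0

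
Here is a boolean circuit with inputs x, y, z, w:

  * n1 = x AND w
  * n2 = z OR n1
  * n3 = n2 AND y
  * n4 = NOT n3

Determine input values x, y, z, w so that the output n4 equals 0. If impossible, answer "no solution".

x=0, y=1, z=1, w=1

n4 = NOT n3 must be 0, so n3 = 1.
n3 = n2 AND y must be 1, so both n2 = 1 and y = 1.
Check with x=0, y=1, z=1, w=1:
n1 = x AND w = 0 AND 1 = 0
n2 = z OR n1 = 1 OR 0 = 1
n3 = n2 AND y = 1 AND 1 = 1
n4 = NOT n3 = NOT 1 = 0
So n4 = 0 as required.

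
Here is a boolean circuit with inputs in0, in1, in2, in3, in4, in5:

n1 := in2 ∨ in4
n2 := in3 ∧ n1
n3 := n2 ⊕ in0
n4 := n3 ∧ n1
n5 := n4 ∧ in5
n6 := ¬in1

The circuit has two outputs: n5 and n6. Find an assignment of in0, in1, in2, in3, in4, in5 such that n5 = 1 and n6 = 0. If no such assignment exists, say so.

in0=0, in1=1, in2=1, in3=1, in4=1, in5=1

Check with in0=0, in1=1, in2=1, in3=1, in4=1, in5=1:
n1 = in2 ∨ in4 = 1 ∨ 1 = 1
n2 = in3 ∧ n1 = 1 ∧ 1 = 1
n3 = n2 ⊕ in0 = 1 ⊕ 0 = 1
n4 = n3 ∧ n1 = 1 ∧ 1 = 1
n5 = n4 ∧ in5 = 1 ∧ 1 = 1
n6 = ¬in1 = ¬1 = 0
So n5 = 1 and n6 = 0.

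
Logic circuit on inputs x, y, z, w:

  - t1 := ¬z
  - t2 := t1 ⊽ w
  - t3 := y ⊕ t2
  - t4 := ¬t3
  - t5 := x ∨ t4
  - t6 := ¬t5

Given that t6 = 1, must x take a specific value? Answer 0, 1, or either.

0

t6 = ¬t5 must be 1, so t5 = 0.
t5 = x ∨ t4 must be 0, so both x = 0 and t4 = 0.
t4 = ¬t3 must be 0, so t3 = 1.
Every assignment with t6 = 1 has x = 0; there are 4 such assignment(s).
  x=0, y=0, z=1, w=0
  x=0, y=1, z=0, w=0
  x=0, y=1, z=0, w=1
  x=0, y=1, z=1, w=1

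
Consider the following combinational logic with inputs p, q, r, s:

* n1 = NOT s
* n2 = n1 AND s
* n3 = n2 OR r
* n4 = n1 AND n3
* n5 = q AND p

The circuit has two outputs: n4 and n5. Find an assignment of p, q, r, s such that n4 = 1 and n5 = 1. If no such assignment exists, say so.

Check with p=1, q=1, r=1, s=0:
n1 = NOT s = NOT 0 = 1
n2 = n1 AND s = 1 AND 0 = 0
n3 = n2 OR r = 0 OR 1 = 1
n4 = n1 AND n3 = 1 AND 1 = 1
n5 = q AND p = 1 AND 1 = 1
So n4 = 1 and n5 = 1.

p=1, q=1, r=1, s=0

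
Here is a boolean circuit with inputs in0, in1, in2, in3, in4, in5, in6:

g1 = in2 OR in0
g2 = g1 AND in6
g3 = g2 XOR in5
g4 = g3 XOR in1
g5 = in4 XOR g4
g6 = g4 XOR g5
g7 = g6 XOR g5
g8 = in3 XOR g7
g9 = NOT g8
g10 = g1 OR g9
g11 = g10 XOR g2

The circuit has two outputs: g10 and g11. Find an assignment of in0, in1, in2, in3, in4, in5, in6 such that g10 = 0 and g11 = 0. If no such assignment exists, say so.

in0=0 in1=1 in2=0 in3=1 in4=1 in5=1 in6=0

Check with in0=0 in1=1 in2=0 in3=1 in4=1 in5=1 in6=0:
g1 = in2 OR in0 = 0 OR 0 = 0
g2 = g1 AND in6 = 0 AND 0 = 0
g3 = g2 XOR in5 = 0 XOR 1 = 1
g4 = g3 XOR in1 = 1 XOR 1 = 0
g5 = in4 XOR g4 = 1 XOR 0 = 1
g6 = g4 XOR g5 = 0 XOR 1 = 1
g7 = g6 XOR g5 = 1 XOR 1 = 0
g8 = in3 XOR g7 = 1 XOR 0 = 1
g9 = NOT g8 = NOT 1 = 0
g10 = g1 OR g9 = 0 OR 0 = 0
g11 = g10 XOR g2 = 0 XOR 0 = 0
So g10 = 0 and g11 = 0.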